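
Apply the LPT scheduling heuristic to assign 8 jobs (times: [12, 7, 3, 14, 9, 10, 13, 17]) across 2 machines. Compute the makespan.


Sort jobs in decreasing order (LPT): [17, 14, 13, 12, 10, 9, 7, 3]
Assign each job to the least loaded machine:
  Machine 1: jobs [17, 12, 9, 3], load = 41
  Machine 2: jobs [14, 13, 10, 7], load = 44
Makespan = max load = 44

44


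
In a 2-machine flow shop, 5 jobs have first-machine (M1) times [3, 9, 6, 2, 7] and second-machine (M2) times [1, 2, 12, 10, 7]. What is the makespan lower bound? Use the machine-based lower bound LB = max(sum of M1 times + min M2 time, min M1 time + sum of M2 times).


LB1 = sum(M1 times) + min(M2 times) = 27 + 1 = 28
LB2 = min(M1 times) + sum(M2 times) = 2 + 32 = 34
Lower bound = max(LB1, LB2) = max(28, 34) = 34

34


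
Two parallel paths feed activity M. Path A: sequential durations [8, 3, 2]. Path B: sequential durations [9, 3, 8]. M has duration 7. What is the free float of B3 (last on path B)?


ES(B3) = sum of predecessors on chain B = 12
EF(B3) = ES + duration = 12 + 8 = 20
Successor of B3 is M. ES(M) = max(sum(A), sum(B)) = max(13, 20) = 20
Free float = ES(successor) - EF(current) = 20 - 20 = 0

0


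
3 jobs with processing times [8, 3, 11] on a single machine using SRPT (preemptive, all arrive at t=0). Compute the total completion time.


Since all jobs arrive at t=0, SRPT equals SPT ordering.
SPT order: [3, 8, 11]
Completion times:
  Job 1: p=3, C=3
  Job 2: p=8, C=11
  Job 3: p=11, C=22
Total completion time = 3 + 11 + 22 = 36

36


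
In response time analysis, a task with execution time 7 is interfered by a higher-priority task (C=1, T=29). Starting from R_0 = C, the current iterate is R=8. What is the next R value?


R_next = C + ceil(R_prev / T_hp) * C_hp
ceil(8 / 29) = ceil(0.2759) = 1
Interference = 1 * 1 = 1
R_next = 7 + 1 = 8
R_next = R_prev, so the iteration has converged (response time = 8).

8


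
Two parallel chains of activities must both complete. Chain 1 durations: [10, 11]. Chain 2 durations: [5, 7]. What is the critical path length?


Path A total = 10 + 11 = 21
Path B total = 5 + 7 = 12
Critical path = longest path = max(21, 12) = 21

21


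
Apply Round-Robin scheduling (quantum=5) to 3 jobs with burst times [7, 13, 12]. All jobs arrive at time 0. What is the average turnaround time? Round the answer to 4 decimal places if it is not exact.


Time quantum = 5
Execution trace:
  J1 runs 5 units, time = 5
  J2 runs 5 units, time = 10
  J3 runs 5 units, time = 15
  J1 runs 2 units, time = 17
  J2 runs 5 units, time = 22
  J3 runs 5 units, time = 27
  J2 runs 3 units, time = 30
  J3 runs 2 units, time = 32
Finish times: [17, 30, 32]
Average turnaround = 79/3 = 26.3333

26.3333


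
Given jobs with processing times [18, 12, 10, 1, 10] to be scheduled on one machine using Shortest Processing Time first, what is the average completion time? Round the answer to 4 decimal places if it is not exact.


Sort jobs by processing time (SPT order): [1, 10, 10, 12, 18]
Compute completion times sequentially:
  Job 1: processing = 1, completes at 1
  Job 2: processing = 10, completes at 11
  Job 3: processing = 10, completes at 21
  Job 4: processing = 12, completes at 33
  Job 5: processing = 18, completes at 51
Sum of completion times = 117
Average completion time = 117/5 = 23.4

23.4


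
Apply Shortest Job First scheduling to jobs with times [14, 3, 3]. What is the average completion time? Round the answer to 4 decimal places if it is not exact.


SJF order (ascending): [3, 3, 14]
Completion times:
  Job 1: burst=3, C=3
  Job 2: burst=3, C=6
  Job 3: burst=14, C=20
Average completion = 29/3 = 9.6667

9.6667


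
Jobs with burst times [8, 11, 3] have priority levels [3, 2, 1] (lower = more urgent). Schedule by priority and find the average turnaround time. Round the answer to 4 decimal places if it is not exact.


Sort by priority (ascending = highest first):
Order: [(1, 3), (2, 11), (3, 8)]
Completion times:
  Priority 1, burst=3, C=3
  Priority 2, burst=11, C=14
  Priority 3, burst=8, C=22
Average turnaround = 39/3 = 13.0

13.0


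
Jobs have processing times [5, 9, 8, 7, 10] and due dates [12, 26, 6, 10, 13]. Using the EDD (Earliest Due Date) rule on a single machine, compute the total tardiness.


Sort by due date (EDD order): [(8, 6), (7, 10), (5, 12), (10, 13), (9, 26)]
Compute completion times and tardiness:
  Job 1: p=8, d=6, C=8, tardiness=max(0,8-6)=2
  Job 2: p=7, d=10, C=15, tardiness=max(0,15-10)=5
  Job 3: p=5, d=12, C=20, tardiness=max(0,20-12)=8
  Job 4: p=10, d=13, C=30, tardiness=max(0,30-13)=17
  Job 5: p=9, d=26, C=39, tardiness=max(0,39-26)=13
Total tardiness = 45

45


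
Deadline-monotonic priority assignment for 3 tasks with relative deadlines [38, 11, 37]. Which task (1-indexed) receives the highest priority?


Sort tasks by relative deadline (ascending):
  Task 2: deadline = 11
  Task 3: deadline = 37
  Task 1: deadline = 38
Priority order (highest first): [2, 3, 1]
Highest priority task = 2

2


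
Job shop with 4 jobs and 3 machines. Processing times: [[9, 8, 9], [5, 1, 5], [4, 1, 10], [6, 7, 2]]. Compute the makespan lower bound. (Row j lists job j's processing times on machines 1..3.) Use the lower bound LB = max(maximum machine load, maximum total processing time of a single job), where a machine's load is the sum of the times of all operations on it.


Machine loads:
  Machine 1: 9 + 5 + 4 + 6 = 24
  Machine 2: 8 + 1 + 1 + 7 = 17
  Machine 3: 9 + 5 + 10 + 2 = 26
Max machine load = 26
Job totals:
  Job 1: 26
  Job 2: 11
  Job 3: 15
  Job 4: 15
Max job total = 26
Lower bound = max(26, 26) = 26

26


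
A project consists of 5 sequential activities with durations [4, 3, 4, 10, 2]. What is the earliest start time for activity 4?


Activity 4 starts after activities 1 through 3 complete.
Predecessor durations: [4, 3, 4]
ES = 4 + 3 + 4 = 11

11


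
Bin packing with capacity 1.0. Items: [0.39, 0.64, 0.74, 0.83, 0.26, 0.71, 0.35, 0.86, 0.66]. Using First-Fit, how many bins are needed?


Place items sequentially using First-Fit:
  Item 0.39 -> new Bin 1
  Item 0.64 -> new Bin 2
  Item 0.74 -> new Bin 3
  Item 0.83 -> new Bin 4
  Item 0.26 -> Bin 1 (now 0.65)
  Item 0.71 -> new Bin 5
  Item 0.35 -> Bin 1 (now 1.0)
  Item 0.86 -> new Bin 6
  Item 0.66 -> new Bin 7
Total bins used = 7

7


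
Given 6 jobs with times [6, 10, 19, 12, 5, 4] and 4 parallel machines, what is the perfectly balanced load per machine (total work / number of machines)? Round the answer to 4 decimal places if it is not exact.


Total processing time = 6 + 10 + 19 + 12 + 5 + 4 = 56
Number of machines = 4
Ideal balanced load = 56 / 4 = 14.0

14.0


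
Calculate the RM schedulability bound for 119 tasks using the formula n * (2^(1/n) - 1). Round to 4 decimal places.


Compute 2^(1/119) = 1.0058417632
Subtract 1: 1.0058417632 - 1 = 0.0058417632
Multiply by n: 119 * 0.0058417632 = 0.6951698208
Round to 4 dp: 0.6952

0.6952


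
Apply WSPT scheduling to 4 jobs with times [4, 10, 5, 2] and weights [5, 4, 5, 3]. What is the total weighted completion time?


Compute p/w ratios and sort ascending (WSPT): [(2, 3), (4, 5), (5, 5), (10, 4)]
Compute weighted completion times:
  Job (p=2,w=3): C=2, w*C=3*2=6
  Job (p=4,w=5): C=6, w*C=5*6=30
  Job (p=5,w=5): C=11, w*C=5*11=55
  Job (p=10,w=4): C=21, w*C=4*21=84
Total weighted completion time = 175

175


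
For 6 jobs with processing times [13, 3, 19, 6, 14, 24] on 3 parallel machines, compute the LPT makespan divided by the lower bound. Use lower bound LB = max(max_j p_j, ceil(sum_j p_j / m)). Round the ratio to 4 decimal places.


LPT order: [24, 19, 14, 13, 6, 3]
Machine loads after assignment: [27, 25, 27]
LPT makespan = 27
Lower bound = max(max_job, ceil(total/3)) = max(24, 27) = 27
Ratio = 27 / 27 = 1.0

1.0


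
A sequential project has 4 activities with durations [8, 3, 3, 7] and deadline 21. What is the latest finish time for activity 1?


LF(activity 1) = deadline - sum of successor durations
Successors: activities 2 through 4 with durations [3, 3, 7]
Sum of successor durations = 13
LF = 21 - 13 = 8

8


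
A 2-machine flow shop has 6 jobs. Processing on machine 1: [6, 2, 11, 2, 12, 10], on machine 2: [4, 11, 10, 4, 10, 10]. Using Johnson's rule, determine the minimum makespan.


Apply Johnson's rule:
  Group 1 (a <= b): [(2, 2, 11), (4, 2, 4), (6, 10, 10)]
  Group 2 (a > b): [(3, 11, 10), (5, 12, 10), (1, 6, 4)]
Optimal job order: [2, 4, 6, 3, 5, 1]
Schedule:
  Job 2: M1 done at 2, M2 done at 13
  Job 4: M1 done at 4, M2 done at 17
  Job 6: M1 done at 14, M2 done at 27
  Job 3: M1 done at 25, M2 done at 37
  Job 5: M1 done at 37, M2 done at 47
  Job 1: M1 done at 43, M2 done at 51
Makespan = 51

51


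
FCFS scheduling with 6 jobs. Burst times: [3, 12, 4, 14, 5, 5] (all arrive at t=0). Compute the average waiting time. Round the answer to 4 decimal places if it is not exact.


FCFS order (as given): [3, 12, 4, 14, 5, 5]
Waiting times:
  Job 1: wait = 0
  Job 2: wait = 3
  Job 3: wait = 15
  Job 4: wait = 19
  Job 5: wait = 33
  Job 6: wait = 38
Sum of waiting times = 108
Average waiting time = 108/6 = 18.0

18.0


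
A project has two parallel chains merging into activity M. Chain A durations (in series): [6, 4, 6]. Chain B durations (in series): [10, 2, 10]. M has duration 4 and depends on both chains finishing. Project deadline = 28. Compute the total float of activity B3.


Forward pass: ES(B3) = sum of predecessors on chain B = 12
EF = ES + duration = 12 + 10 = 22
Backward pass: LF(M) = deadline = 28; LS(M) = 28 - 4 = 24
LF(B3) = LS(M) - sum(successors on chain B) = 24 - 0 = 24
LS = LF - duration = 24 - 10 = 14
Total float = LS - ES = 14 - 12 = 2

2


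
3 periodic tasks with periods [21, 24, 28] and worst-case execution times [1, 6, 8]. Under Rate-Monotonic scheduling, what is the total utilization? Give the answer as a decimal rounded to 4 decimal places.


Compute individual utilizations (exact fractions):
  Task 1: C/T = 1/21 (approx. 0.0476)
  Task 2: C/T = 6/24 = 1/4 (approx. 0.25)
  Task 3: C/T = 8/28 = 2/7 (approx. 0.2857)
Total utilization U = 1/21 + 1/4 + 2/7 = 7/12
Rounded to 4 decimal places: U = 0.5833
RM (Liu & Layland) bound for 3 tasks = 0.779763; compare with U = 7/12 (approx. 0.583333)
U <= bound, so schedulable by RM sufficient condition.

0.5833


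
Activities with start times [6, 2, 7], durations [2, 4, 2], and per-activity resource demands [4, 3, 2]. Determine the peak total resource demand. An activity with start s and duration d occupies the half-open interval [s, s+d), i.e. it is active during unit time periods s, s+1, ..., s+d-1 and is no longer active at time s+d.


Each activity i is active on [start_i, start_i + duration_i).
Compute total resource usage per time slot:
  t=0: active resources = [], total = 0
  t=1: active resources = [], total = 0
  t=2: active resources = [3], total = 3
  t=3: active resources = [3], total = 3
  t=4: active resources = [3], total = 3
  t=5: active resources = [3], total = 3
  t=6: active resources = [4], total = 4
  t=7: active resources = [4, 2], total = 6
  t=8: active resources = [2], total = 2
Peak resource demand = 6

6


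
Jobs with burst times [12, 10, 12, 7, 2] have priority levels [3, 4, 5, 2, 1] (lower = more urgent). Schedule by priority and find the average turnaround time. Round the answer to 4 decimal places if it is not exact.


Sort by priority (ascending = highest first):
Order: [(1, 2), (2, 7), (3, 12), (4, 10), (5, 12)]
Completion times:
  Priority 1, burst=2, C=2
  Priority 2, burst=7, C=9
  Priority 3, burst=12, C=21
  Priority 4, burst=10, C=31
  Priority 5, burst=12, C=43
Average turnaround = 106/5 = 21.2

21.2


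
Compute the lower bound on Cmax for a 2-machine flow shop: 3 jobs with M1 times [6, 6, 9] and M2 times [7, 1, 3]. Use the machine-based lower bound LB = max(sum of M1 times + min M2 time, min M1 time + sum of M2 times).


LB1 = sum(M1 times) + min(M2 times) = 21 + 1 = 22
LB2 = min(M1 times) + sum(M2 times) = 6 + 11 = 17
Lower bound = max(LB1, LB2) = max(22, 17) = 22

22


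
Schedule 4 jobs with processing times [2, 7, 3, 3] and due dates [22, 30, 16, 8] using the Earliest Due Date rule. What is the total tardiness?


Sort by due date (EDD order): [(3, 8), (3, 16), (2, 22), (7, 30)]
Compute completion times and tardiness:
  Job 1: p=3, d=8, C=3, tardiness=max(0,3-8)=0
  Job 2: p=3, d=16, C=6, tardiness=max(0,6-16)=0
  Job 3: p=2, d=22, C=8, tardiness=max(0,8-22)=0
  Job 4: p=7, d=30, C=15, tardiness=max(0,15-30)=0
Total tardiness = 0

0


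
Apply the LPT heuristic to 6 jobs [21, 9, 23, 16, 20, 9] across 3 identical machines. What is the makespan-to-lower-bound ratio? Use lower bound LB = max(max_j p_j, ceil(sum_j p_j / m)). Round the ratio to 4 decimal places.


LPT order: [23, 21, 20, 16, 9, 9]
Machine loads after assignment: [32, 30, 36]
LPT makespan = 36
Lower bound = max(max_job, ceil(total/3)) = max(23, 33) = 33
Ratio = 36 / 33 = 1.0909

1.0909


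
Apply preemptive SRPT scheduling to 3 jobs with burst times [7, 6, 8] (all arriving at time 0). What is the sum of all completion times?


Since all jobs arrive at t=0, SRPT equals SPT ordering.
SPT order: [6, 7, 8]
Completion times:
  Job 1: p=6, C=6
  Job 2: p=7, C=13
  Job 3: p=8, C=21
Total completion time = 6 + 13 + 21 = 40

40


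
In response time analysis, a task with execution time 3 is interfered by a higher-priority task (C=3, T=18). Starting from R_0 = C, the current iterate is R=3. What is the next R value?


R_next = C + ceil(R_prev / T_hp) * C_hp
ceil(3 / 18) = ceil(0.1667) = 1
Interference = 1 * 3 = 3
R_next = 3 + 3 = 6

6


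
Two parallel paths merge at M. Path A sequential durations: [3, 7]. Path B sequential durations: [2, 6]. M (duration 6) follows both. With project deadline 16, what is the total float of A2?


Forward pass: ES(A2) = sum of predecessors on chain A = 3
EF = ES + duration = 3 + 7 = 10
Backward pass: LF(M) = deadline = 16; LS(M) = 16 - 6 = 10
LF(A2) = LS(M) - sum(successors on chain A) = 10 - 0 = 10
LS = LF - duration = 10 - 7 = 3
Total float = LS - ES = 3 - 3 = 0

0


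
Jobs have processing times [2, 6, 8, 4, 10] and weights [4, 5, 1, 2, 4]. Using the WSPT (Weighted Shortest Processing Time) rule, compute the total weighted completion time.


Compute p/w ratios and sort ascending (WSPT): [(2, 4), (6, 5), (4, 2), (10, 4), (8, 1)]
Compute weighted completion times:
  Job (p=2,w=4): C=2, w*C=4*2=8
  Job (p=6,w=5): C=8, w*C=5*8=40
  Job (p=4,w=2): C=12, w*C=2*12=24
  Job (p=10,w=4): C=22, w*C=4*22=88
  Job (p=8,w=1): C=30, w*C=1*30=30
Total weighted completion time = 190

190


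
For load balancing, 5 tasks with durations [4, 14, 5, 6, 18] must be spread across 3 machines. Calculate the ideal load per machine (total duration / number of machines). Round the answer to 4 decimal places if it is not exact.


Total processing time = 4 + 14 + 5 + 6 + 18 = 47
Number of machines = 3
Ideal balanced load = 47 / 3 = 15.6667

15.6667


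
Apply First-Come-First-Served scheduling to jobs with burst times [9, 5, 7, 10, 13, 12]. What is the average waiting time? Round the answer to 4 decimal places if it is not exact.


FCFS order (as given): [9, 5, 7, 10, 13, 12]
Waiting times:
  Job 1: wait = 0
  Job 2: wait = 9
  Job 3: wait = 14
  Job 4: wait = 21
  Job 5: wait = 31
  Job 6: wait = 44
Sum of waiting times = 119
Average waiting time = 119/6 = 19.8333

19.8333


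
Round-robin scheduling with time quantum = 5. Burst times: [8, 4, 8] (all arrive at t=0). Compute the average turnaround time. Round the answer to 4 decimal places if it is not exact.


Time quantum = 5
Execution trace:
  J1 runs 5 units, time = 5
  J2 runs 4 units, time = 9
  J3 runs 5 units, time = 14
  J1 runs 3 units, time = 17
  J3 runs 3 units, time = 20
Finish times: [17, 9, 20]
Average turnaround = 46/3 = 15.3333

15.3333


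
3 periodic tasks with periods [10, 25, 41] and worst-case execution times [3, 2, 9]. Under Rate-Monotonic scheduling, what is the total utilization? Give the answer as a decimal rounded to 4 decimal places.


Compute individual utilizations (exact fractions):
  Task 1: C/T = 3/10 (approx. 0.3)
  Task 2: C/T = 2/25 (approx. 0.08)
  Task 3: C/T = 9/41 (approx. 0.2195)
Total utilization U = 3/10 + 2/25 + 9/41 = 1229/2050
Rounded to 4 decimal places: U = 0.5995
RM (Liu & Layland) bound for 3 tasks = 0.779763; compare with U = 1229/2050 (approx. 0.599512)
U <= bound, so schedulable by RM sufficient condition.

0.5995


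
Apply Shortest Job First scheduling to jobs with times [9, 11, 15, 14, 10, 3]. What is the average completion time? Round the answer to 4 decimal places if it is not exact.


SJF order (ascending): [3, 9, 10, 11, 14, 15]
Completion times:
  Job 1: burst=3, C=3
  Job 2: burst=9, C=12
  Job 3: burst=10, C=22
  Job 4: burst=11, C=33
  Job 5: burst=14, C=47
  Job 6: burst=15, C=62
Average completion = 179/6 = 29.8333

29.8333


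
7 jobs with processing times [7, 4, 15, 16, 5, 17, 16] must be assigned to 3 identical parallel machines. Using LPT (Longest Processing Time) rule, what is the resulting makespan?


Sort jobs in decreasing order (LPT): [17, 16, 16, 15, 7, 5, 4]
Assign each job to the least loaded machine:
  Machine 1: jobs [17, 5, 4], load = 26
  Machine 2: jobs [16, 15], load = 31
  Machine 3: jobs [16, 7], load = 23
Makespan = max load = 31

31


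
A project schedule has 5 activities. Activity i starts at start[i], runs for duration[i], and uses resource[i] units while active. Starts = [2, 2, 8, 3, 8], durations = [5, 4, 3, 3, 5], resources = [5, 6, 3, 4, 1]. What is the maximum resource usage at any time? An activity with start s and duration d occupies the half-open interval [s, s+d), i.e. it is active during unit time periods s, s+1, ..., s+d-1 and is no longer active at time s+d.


Each activity i is active on [start_i, start_i + duration_i).
Compute total resource usage per time slot:
  t=0: active resources = [], total = 0
  t=1: active resources = [], total = 0
  t=2: active resources = [5, 6], total = 11
  t=3: active resources = [5, 6, 4], total = 15
  t=4: active resources = [5, 6, 4], total = 15
  t=5: active resources = [5, 6, 4], total = 15
  t=6: active resources = [5], total = 5
  t=7: active resources = [], total = 0
  t=8: active resources = [3, 1], total = 4
  t=9: active resources = [3, 1], total = 4
  t=10: active resources = [3, 1], total = 4
  t=11: active resources = [1], total = 1
  t=12: active resources = [1], total = 1
Peak resource demand = 15

15


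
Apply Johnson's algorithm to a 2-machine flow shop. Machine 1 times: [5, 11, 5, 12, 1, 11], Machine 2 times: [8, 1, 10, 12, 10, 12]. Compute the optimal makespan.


Apply Johnson's rule:
  Group 1 (a <= b): [(5, 1, 10), (1, 5, 8), (3, 5, 10), (6, 11, 12), (4, 12, 12)]
  Group 2 (a > b): [(2, 11, 1)]
Optimal job order: [5, 1, 3, 6, 4, 2]
Schedule:
  Job 5: M1 done at 1, M2 done at 11
  Job 1: M1 done at 6, M2 done at 19
  Job 3: M1 done at 11, M2 done at 29
  Job 6: M1 done at 22, M2 done at 41
  Job 4: M1 done at 34, M2 done at 53
  Job 2: M1 done at 45, M2 done at 54
Makespan = 54

54


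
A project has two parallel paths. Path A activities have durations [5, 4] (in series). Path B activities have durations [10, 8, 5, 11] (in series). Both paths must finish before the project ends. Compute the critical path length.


Path A total = 5 + 4 = 9
Path B total = 10 + 8 + 5 + 11 = 34
Critical path = longest path = max(9, 34) = 34

34


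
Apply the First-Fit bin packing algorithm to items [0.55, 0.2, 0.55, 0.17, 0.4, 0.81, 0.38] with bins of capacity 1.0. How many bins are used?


Place items sequentially using First-Fit:
  Item 0.55 -> new Bin 1
  Item 0.2 -> Bin 1 (now 0.75)
  Item 0.55 -> new Bin 2
  Item 0.17 -> Bin 1 (now 0.92)
  Item 0.4 -> Bin 2 (now 0.95)
  Item 0.81 -> new Bin 3
  Item 0.38 -> new Bin 4
Total bins used = 4

4


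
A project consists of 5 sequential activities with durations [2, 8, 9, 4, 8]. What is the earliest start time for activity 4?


Activity 4 starts after activities 1 through 3 complete.
Predecessor durations: [2, 8, 9]
ES = 2 + 8 + 9 = 19

19


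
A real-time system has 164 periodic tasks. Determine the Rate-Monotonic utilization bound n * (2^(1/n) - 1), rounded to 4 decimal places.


Compute 2^(1/164) = 1.0042354515
Subtract 1: 1.0042354515 - 1 = 0.0042354515
Multiply by n: 164 * 0.0042354515 = 0.6946140460
Round to 4 dp: 0.6946

0.6946


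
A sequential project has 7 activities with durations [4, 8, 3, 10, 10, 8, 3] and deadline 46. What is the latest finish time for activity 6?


LF(activity 6) = deadline - sum of successor durations
Successors: activities 7 through 7 with durations [3]
Sum of successor durations = 3
LF = 46 - 3 = 43

43


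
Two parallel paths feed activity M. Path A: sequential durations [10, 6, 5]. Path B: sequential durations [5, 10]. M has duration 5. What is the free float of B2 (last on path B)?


ES(B2) = sum of predecessors on chain B = 5
EF(B2) = ES + duration = 5 + 10 = 15
Successor of B2 is M. ES(M) = max(sum(A), sum(B)) = max(21, 15) = 21
Free float = ES(successor) - EF(current) = 21 - 15 = 6

6


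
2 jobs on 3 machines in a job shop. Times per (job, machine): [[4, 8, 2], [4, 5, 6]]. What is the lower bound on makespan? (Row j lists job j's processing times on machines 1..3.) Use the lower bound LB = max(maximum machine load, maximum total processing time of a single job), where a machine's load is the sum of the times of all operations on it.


Machine loads:
  Machine 1: 4 + 4 = 8
  Machine 2: 8 + 5 = 13
  Machine 3: 2 + 6 = 8
Max machine load = 13
Job totals:
  Job 1: 14
  Job 2: 15
Max job total = 15
Lower bound = max(13, 15) = 15

15


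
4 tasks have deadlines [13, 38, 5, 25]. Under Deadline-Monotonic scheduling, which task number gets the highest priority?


Sort tasks by relative deadline (ascending):
  Task 3: deadline = 5
  Task 1: deadline = 13
  Task 4: deadline = 25
  Task 2: deadline = 38
Priority order (highest first): [3, 1, 4, 2]
Highest priority task = 3

3


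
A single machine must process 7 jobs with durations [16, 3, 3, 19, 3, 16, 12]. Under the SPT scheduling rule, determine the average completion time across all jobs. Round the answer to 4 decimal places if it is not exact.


Sort jobs by processing time (SPT order): [3, 3, 3, 12, 16, 16, 19]
Compute completion times sequentially:
  Job 1: processing = 3, completes at 3
  Job 2: processing = 3, completes at 6
  Job 3: processing = 3, completes at 9
  Job 4: processing = 12, completes at 21
  Job 5: processing = 16, completes at 37
  Job 6: processing = 16, completes at 53
  Job 7: processing = 19, completes at 72
Sum of completion times = 201
Average completion time = 201/7 = 28.7143

28.7143


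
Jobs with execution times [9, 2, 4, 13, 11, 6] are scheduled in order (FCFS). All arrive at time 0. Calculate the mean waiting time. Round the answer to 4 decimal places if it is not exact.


FCFS order (as given): [9, 2, 4, 13, 11, 6]
Waiting times:
  Job 1: wait = 0
  Job 2: wait = 9
  Job 3: wait = 11
  Job 4: wait = 15
  Job 5: wait = 28
  Job 6: wait = 39
Sum of waiting times = 102
Average waiting time = 102/6 = 17.0

17.0


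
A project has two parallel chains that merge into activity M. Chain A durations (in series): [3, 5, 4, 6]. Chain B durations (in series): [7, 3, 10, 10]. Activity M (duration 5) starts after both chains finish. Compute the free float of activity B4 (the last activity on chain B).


ES(B4) = sum of predecessors on chain B = 20
EF(B4) = ES + duration = 20 + 10 = 30
Successor of B4 is M. ES(M) = max(sum(A), sum(B)) = max(18, 30) = 30
Free float = ES(successor) - EF(current) = 30 - 30 = 0

0


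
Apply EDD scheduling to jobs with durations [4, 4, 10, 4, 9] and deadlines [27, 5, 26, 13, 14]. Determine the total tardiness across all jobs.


Sort by due date (EDD order): [(4, 5), (4, 13), (9, 14), (10, 26), (4, 27)]
Compute completion times and tardiness:
  Job 1: p=4, d=5, C=4, tardiness=max(0,4-5)=0
  Job 2: p=4, d=13, C=8, tardiness=max(0,8-13)=0
  Job 3: p=9, d=14, C=17, tardiness=max(0,17-14)=3
  Job 4: p=10, d=26, C=27, tardiness=max(0,27-26)=1
  Job 5: p=4, d=27, C=31, tardiness=max(0,31-27)=4
Total tardiness = 8

8


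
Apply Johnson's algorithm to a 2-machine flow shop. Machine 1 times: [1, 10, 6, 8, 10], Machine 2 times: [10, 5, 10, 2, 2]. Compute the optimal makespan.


Apply Johnson's rule:
  Group 1 (a <= b): [(1, 1, 10), (3, 6, 10)]
  Group 2 (a > b): [(2, 10, 5), (4, 8, 2), (5, 10, 2)]
Optimal job order: [1, 3, 2, 4, 5]
Schedule:
  Job 1: M1 done at 1, M2 done at 11
  Job 3: M1 done at 7, M2 done at 21
  Job 2: M1 done at 17, M2 done at 26
  Job 4: M1 done at 25, M2 done at 28
  Job 5: M1 done at 35, M2 done at 37
Makespan = 37

37


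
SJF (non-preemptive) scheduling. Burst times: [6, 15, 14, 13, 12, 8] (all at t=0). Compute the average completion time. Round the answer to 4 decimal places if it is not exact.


SJF order (ascending): [6, 8, 12, 13, 14, 15]
Completion times:
  Job 1: burst=6, C=6
  Job 2: burst=8, C=14
  Job 3: burst=12, C=26
  Job 4: burst=13, C=39
  Job 5: burst=14, C=53
  Job 6: burst=15, C=68
Average completion = 206/6 = 34.3333

34.3333


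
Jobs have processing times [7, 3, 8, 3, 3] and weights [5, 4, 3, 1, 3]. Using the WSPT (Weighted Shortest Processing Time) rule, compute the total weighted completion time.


Compute p/w ratios and sort ascending (WSPT): [(3, 4), (3, 3), (7, 5), (8, 3), (3, 1)]
Compute weighted completion times:
  Job (p=3,w=4): C=3, w*C=4*3=12
  Job (p=3,w=3): C=6, w*C=3*6=18
  Job (p=7,w=5): C=13, w*C=5*13=65
  Job (p=8,w=3): C=21, w*C=3*21=63
  Job (p=3,w=1): C=24, w*C=1*24=24
Total weighted completion time = 182

182


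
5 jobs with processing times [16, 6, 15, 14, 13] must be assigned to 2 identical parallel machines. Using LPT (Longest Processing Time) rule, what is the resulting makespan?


Sort jobs in decreasing order (LPT): [16, 15, 14, 13, 6]
Assign each job to the least loaded machine:
  Machine 1: jobs [16, 13, 6], load = 35
  Machine 2: jobs [15, 14], load = 29
Makespan = max load = 35

35


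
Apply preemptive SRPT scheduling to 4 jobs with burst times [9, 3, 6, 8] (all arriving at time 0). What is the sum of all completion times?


Since all jobs arrive at t=0, SRPT equals SPT ordering.
SPT order: [3, 6, 8, 9]
Completion times:
  Job 1: p=3, C=3
  Job 2: p=6, C=9
  Job 3: p=8, C=17
  Job 4: p=9, C=26
Total completion time = 3 + 9 + 17 + 26 = 55

55


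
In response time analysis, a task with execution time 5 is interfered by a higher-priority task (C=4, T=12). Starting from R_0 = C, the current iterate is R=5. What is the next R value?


R_next = C + ceil(R_prev / T_hp) * C_hp
ceil(5 / 12) = ceil(0.4167) = 1
Interference = 1 * 4 = 4
R_next = 5 + 4 = 9

9


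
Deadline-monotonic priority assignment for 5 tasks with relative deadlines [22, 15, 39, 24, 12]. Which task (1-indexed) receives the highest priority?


Sort tasks by relative deadline (ascending):
  Task 5: deadline = 12
  Task 2: deadline = 15
  Task 1: deadline = 22
  Task 4: deadline = 24
  Task 3: deadline = 39
Priority order (highest first): [5, 2, 1, 4, 3]
Highest priority task = 5

5


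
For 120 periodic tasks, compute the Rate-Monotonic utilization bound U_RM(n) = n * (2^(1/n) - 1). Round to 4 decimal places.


Compute 2^(1/120) = 1.0057929411
Subtract 1: 1.0057929411 - 1 = 0.0057929411
Multiply by n: 120 * 0.0057929411 = 0.6951529320
Round to 4 dp: 0.6952

0.6952


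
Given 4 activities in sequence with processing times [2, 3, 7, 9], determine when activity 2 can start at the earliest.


Activity 2 starts after activities 1 through 1 complete.
Predecessor durations: [2]
ES = 2 = 2

2


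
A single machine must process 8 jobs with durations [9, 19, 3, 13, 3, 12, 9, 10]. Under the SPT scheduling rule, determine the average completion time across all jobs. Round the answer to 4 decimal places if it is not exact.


Sort jobs by processing time (SPT order): [3, 3, 9, 9, 10, 12, 13, 19]
Compute completion times sequentially:
  Job 1: processing = 3, completes at 3
  Job 2: processing = 3, completes at 6
  Job 3: processing = 9, completes at 15
  Job 4: processing = 9, completes at 24
  Job 5: processing = 10, completes at 34
  Job 6: processing = 12, completes at 46
  Job 7: processing = 13, completes at 59
  Job 8: processing = 19, completes at 78
Sum of completion times = 265
Average completion time = 265/8 = 33.125

33.125


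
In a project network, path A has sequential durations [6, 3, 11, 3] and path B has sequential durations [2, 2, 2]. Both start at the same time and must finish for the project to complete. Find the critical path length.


Path A total = 6 + 3 + 11 + 3 = 23
Path B total = 2 + 2 + 2 = 6
Critical path = longest path = max(23, 6) = 23

23


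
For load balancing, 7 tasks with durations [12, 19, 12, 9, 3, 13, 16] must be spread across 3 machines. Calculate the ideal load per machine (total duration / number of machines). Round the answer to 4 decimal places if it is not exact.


Total processing time = 12 + 19 + 12 + 9 + 3 + 13 + 16 = 84
Number of machines = 3
Ideal balanced load = 84 / 3 = 28.0

28.0


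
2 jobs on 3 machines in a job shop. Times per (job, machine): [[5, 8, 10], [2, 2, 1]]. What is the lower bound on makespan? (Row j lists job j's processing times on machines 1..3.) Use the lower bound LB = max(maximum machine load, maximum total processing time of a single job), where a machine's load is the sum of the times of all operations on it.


Machine loads:
  Machine 1: 5 + 2 = 7
  Machine 2: 8 + 2 = 10
  Machine 3: 10 + 1 = 11
Max machine load = 11
Job totals:
  Job 1: 23
  Job 2: 5
Max job total = 23
Lower bound = max(11, 23) = 23

23


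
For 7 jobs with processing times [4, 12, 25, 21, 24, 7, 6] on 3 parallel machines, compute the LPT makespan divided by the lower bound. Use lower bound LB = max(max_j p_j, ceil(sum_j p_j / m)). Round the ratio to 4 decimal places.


LPT order: [25, 24, 21, 12, 7, 6, 4]
Machine loads after assignment: [35, 31, 33]
LPT makespan = 35
Lower bound = max(max_job, ceil(total/3)) = max(25, 33) = 33
Ratio = 35 / 33 = 1.0606

1.0606


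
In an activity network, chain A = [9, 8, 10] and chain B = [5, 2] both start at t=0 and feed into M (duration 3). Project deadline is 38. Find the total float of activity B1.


Forward pass: ES(B1) = sum of predecessors on chain B = 0
EF = ES + duration = 0 + 5 = 5
Backward pass: LF(M) = deadline = 38; LS(M) = 38 - 3 = 35
LF(B1) = LS(M) - sum(successors on chain B) = 35 - 2 = 33
LS = LF - duration = 33 - 5 = 28
Total float = LS - ES = 28 - 0 = 28

28


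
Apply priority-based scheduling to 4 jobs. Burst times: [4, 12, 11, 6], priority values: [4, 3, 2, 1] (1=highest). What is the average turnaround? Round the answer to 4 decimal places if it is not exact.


Sort by priority (ascending = highest first):
Order: [(1, 6), (2, 11), (3, 12), (4, 4)]
Completion times:
  Priority 1, burst=6, C=6
  Priority 2, burst=11, C=17
  Priority 3, burst=12, C=29
  Priority 4, burst=4, C=33
Average turnaround = 85/4 = 21.25

21.25


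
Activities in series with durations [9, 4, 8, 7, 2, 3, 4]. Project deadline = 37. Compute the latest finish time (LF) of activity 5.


LF(activity 5) = deadline - sum of successor durations
Successors: activities 6 through 7 with durations [3, 4]
Sum of successor durations = 7
LF = 37 - 7 = 30

30


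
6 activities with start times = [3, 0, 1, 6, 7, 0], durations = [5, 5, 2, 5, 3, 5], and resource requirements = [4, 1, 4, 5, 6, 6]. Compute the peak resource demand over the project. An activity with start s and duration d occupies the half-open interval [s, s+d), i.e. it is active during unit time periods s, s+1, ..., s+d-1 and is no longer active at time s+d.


Each activity i is active on [start_i, start_i + duration_i).
Compute total resource usage per time slot:
  t=0: active resources = [1, 6], total = 7
  t=1: active resources = [1, 4, 6], total = 11
  t=2: active resources = [1, 4, 6], total = 11
  t=3: active resources = [4, 1, 6], total = 11
  t=4: active resources = [4, 1, 6], total = 11
  t=5: active resources = [4], total = 4
  t=6: active resources = [4, 5], total = 9
  t=7: active resources = [4, 5, 6], total = 15
  t=8: active resources = [5, 6], total = 11
  t=9: active resources = [5, 6], total = 11
  t=10: active resources = [5], total = 5
Peak resource demand = 15

15


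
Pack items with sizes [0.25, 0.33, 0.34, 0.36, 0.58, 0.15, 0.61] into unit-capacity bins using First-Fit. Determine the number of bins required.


Place items sequentially using First-Fit:
  Item 0.25 -> new Bin 1
  Item 0.33 -> Bin 1 (now 0.58)
  Item 0.34 -> Bin 1 (now 0.92)
  Item 0.36 -> new Bin 2
  Item 0.58 -> Bin 2 (now 0.94)
  Item 0.15 -> new Bin 3
  Item 0.61 -> Bin 3 (now 0.76)
Total bins used = 3

3


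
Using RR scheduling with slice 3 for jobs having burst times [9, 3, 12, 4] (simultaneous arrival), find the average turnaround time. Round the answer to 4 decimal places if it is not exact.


Time quantum = 3
Execution trace:
  J1 runs 3 units, time = 3
  J2 runs 3 units, time = 6
  J3 runs 3 units, time = 9
  J4 runs 3 units, time = 12
  J1 runs 3 units, time = 15
  J3 runs 3 units, time = 18
  J4 runs 1 units, time = 19
  J1 runs 3 units, time = 22
  J3 runs 3 units, time = 25
  J3 runs 3 units, time = 28
Finish times: [22, 6, 28, 19]
Average turnaround = 75/4 = 18.75

18.75


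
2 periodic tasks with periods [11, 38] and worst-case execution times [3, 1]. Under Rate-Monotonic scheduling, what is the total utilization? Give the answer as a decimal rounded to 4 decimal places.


Compute individual utilizations (exact fractions):
  Task 1: C/T = 3/11 (approx. 0.2727)
  Task 2: C/T = 1/38 (approx. 0.0263)
Total utilization U = 3/11 + 1/38 = 125/418
Rounded to 4 decimal places: U = 0.2990
RM (Liu & Layland) bound for 2 tasks = 0.828427; compare with U = 125/418 (approx. 0.299043)
U <= bound, so schedulable by RM sufficient condition.

0.2990


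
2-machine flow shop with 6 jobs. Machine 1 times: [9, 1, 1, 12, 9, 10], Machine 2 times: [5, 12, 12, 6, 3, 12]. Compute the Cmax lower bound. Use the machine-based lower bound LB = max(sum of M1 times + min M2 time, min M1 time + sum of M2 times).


LB1 = sum(M1 times) + min(M2 times) = 42 + 3 = 45
LB2 = min(M1 times) + sum(M2 times) = 1 + 50 = 51
Lower bound = max(LB1, LB2) = max(45, 51) = 51

51


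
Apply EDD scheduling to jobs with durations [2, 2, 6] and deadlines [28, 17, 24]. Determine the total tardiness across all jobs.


Sort by due date (EDD order): [(2, 17), (6, 24), (2, 28)]
Compute completion times and tardiness:
  Job 1: p=2, d=17, C=2, tardiness=max(0,2-17)=0
  Job 2: p=6, d=24, C=8, tardiness=max(0,8-24)=0
  Job 3: p=2, d=28, C=10, tardiness=max(0,10-28)=0
Total tardiness = 0

0


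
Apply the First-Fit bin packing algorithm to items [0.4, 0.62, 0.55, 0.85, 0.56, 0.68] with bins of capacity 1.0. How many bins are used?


Place items sequentially using First-Fit:
  Item 0.4 -> new Bin 1
  Item 0.62 -> new Bin 2
  Item 0.55 -> Bin 1 (now 0.95)
  Item 0.85 -> new Bin 3
  Item 0.56 -> new Bin 4
  Item 0.68 -> new Bin 5
Total bins used = 5

5


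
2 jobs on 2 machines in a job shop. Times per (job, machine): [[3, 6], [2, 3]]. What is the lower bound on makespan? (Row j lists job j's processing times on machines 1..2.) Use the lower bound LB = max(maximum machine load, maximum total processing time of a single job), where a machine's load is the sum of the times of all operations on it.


Machine loads:
  Machine 1: 3 + 2 = 5
  Machine 2: 6 + 3 = 9
Max machine load = 9
Job totals:
  Job 1: 9
  Job 2: 5
Max job total = 9
Lower bound = max(9, 9) = 9

9


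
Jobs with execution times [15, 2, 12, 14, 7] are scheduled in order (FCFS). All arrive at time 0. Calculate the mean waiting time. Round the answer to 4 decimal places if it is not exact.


FCFS order (as given): [15, 2, 12, 14, 7]
Waiting times:
  Job 1: wait = 0
  Job 2: wait = 15
  Job 3: wait = 17
  Job 4: wait = 29
  Job 5: wait = 43
Sum of waiting times = 104
Average waiting time = 104/5 = 20.8

20.8


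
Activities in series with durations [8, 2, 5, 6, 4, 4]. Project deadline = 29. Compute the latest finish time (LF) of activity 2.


LF(activity 2) = deadline - sum of successor durations
Successors: activities 3 through 6 with durations [5, 6, 4, 4]
Sum of successor durations = 19
LF = 29 - 19 = 10

10


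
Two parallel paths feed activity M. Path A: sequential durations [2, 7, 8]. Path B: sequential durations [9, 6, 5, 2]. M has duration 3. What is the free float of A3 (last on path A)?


ES(A3) = sum of predecessors on chain A = 9
EF(A3) = ES + duration = 9 + 8 = 17
Successor of A3 is M. ES(M) = max(sum(A), sum(B)) = max(17, 22) = 22
Free float = ES(successor) - EF(current) = 22 - 17 = 5

5


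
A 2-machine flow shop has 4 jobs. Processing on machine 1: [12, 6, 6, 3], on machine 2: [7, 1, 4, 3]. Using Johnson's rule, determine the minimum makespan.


Apply Johnson's rule:
  Group 1 (a <= b): [(4, 3, 3)]
  Group 2 (a > b): [(1, 12, 7), (3, 6, 4), (2, 6, 1)]
Optimal job order: [4, 1, 3, 2]
Schedule:
  Job 4: M1 done at 3, M2 done at 6
  Job 1: M1 done at 15, M2 done at 22
  Job 3: M1 done at 21, M2 done at 26
  Job 2: M1 done at 27, M2 done at 28
Makespan = 28

28


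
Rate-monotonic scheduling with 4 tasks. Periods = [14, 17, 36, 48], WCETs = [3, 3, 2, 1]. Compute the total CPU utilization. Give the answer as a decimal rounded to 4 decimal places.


Compute individual utilizations (exact fractions):
  Task 1: C/T = 3/14 (approx. 0.2143)
  Task 2: C/T = 3/17 (approx. 0.1765)
  Task 3: C/T = 2/36 = 1/18 (approx. 0.0556)
  Task 4: C/T = 1/48 (approx. 0.0208)
Total utilization U = 3/14 + 3/17 + 1/18 + 1/48 = 8005/17136
Rounded to 4 decimal places: U = 0.4671
RM (Liu & Layland) bound for 4 tasks = 0.756828; compare with U = 8005/17136 (approx. 0.467145)
U <= bound, so schedulable by RM sufficient condition.

0.4671


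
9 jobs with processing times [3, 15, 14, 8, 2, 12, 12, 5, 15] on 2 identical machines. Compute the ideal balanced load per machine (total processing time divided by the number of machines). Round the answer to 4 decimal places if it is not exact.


Total processing time = 3 + 15 + 14 + 8 + 2 + 12 + 12 + 5 + 15 = 86
Number of machines = 2
Ideal balanced load = 86 / 2 = 43.0

43.0


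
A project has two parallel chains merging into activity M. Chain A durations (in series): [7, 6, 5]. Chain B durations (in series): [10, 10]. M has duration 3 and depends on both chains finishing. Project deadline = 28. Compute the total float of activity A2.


Forward pass: ES(A2) = sum of predecessors on chain A = 7
EF = ES + duration = 7 + 6 = 13
Backward pass: LF(M) = deadline = 28; LS(M) = 28 - 3 = 25
LF(A2) = LS(M) - sum(successors on chain A) = 25 - 5 = 20
LS = LF - duration = 20 - 6 = 14
Total float = LS - ES = 14 - 7 = 7

7


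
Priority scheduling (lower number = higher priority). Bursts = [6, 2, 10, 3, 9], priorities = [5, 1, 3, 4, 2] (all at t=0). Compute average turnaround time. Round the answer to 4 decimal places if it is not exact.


Sort by priority (ascending = highest first):
Order: [(1, 2), (2, 9), (3, 10), (4, 3), (5, 6)]
Completion times:
  Priority 1, burst=2, C=2
  Priority 2, burst=9, C=11
  Priority 3, burst=10, C=21
  Priority 4, burst=3, C=24
  Priority 5, burst=6, C=30
Average turnaround = 88/5 = 17.6

17.6


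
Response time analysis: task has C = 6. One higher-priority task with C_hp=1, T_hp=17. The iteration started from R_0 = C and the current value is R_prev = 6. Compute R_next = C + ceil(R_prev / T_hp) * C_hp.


R_next = C + ceil(R_prev / T_hp) * C_hp
ceil(6 / 17) = ceil(0.3529) = 1
Interference = 1 * 1 = 1
R_next = 6 + 1 = 7

7


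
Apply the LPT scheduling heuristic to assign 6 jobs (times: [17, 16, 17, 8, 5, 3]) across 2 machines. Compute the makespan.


Sort jobs in decreasing order (LPT): [17, 17, 16, 8, 5, 3]
Assign each job to the least loaded machine:
  Machine 1: jobs [17, 16], load = 33
  Machine 2: jobs [17, 8, 5, 3], load = 33
Makespan = max load = 33

33
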